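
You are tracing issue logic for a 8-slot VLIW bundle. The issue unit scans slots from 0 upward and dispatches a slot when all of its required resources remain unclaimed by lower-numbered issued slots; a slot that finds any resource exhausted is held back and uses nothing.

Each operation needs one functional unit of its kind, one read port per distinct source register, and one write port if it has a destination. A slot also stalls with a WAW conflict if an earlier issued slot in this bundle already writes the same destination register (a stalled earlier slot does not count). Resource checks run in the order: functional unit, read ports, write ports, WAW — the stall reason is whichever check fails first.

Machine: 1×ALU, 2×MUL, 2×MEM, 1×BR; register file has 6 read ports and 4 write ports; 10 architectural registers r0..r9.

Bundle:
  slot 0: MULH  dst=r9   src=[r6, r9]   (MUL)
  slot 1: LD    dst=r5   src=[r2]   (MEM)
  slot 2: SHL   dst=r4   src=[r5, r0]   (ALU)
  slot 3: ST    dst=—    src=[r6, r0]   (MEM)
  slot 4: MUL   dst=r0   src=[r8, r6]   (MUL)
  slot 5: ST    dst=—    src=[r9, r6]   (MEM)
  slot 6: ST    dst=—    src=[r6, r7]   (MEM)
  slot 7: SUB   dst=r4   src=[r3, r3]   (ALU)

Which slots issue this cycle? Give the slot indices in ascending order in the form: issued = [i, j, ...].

issued = [0, 1, 2]

  0. MUL→r9 ⇒ go  {1A/1Mu/2Ld/1B | 4r 3w}
  1. MEM→r5 ⇒ go  {1A/1Mu/1Ld/1B | 3r 2w}
  2. ALU→r4 ⇒ go  {0A/1Mu/1Ld/1B | 1r 1w}
  3. MEM ⇒ no(RD_PORT)  {0A/1Mu/1Ld/1B | 1r 1w}
  4. MUL→r0 ⇒ no(RD_PORT)  {0A/1Mu/1Ld/1B | 1r 1w}
  5. MEM ⇒ no(RD_PORT)  {0A/1Mu/1Ld/1B | 1r 1w}
  6. MEM ⇒ no(RD_PORT)  {0A/1Mu/1Ld/1B | 1r 1w}
  7. ALU→r4 ⇒ no(FU)  {0A/1Mu/1Ld/1B | 1r 1w}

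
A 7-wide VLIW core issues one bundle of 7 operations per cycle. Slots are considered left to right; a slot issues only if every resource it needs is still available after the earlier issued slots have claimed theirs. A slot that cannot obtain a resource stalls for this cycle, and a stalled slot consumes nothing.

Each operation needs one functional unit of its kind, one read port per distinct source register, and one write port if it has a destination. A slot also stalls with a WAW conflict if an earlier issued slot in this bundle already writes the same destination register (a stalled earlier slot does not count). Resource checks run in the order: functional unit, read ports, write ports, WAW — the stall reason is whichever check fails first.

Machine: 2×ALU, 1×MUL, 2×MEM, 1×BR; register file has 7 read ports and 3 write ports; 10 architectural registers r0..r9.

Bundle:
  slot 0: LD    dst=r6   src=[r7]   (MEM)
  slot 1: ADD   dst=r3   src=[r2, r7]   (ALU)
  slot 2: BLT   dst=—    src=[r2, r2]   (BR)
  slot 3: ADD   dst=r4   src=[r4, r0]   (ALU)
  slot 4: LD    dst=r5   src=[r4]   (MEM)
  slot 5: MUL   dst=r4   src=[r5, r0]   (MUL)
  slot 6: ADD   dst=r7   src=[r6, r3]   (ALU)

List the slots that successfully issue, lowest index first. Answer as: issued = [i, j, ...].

issued = [0, 1, 2, 3]

(0) want 1×MEM +1rd +1wr — yes → AL2|MU1|ME1|BR1|rd6|wr2
(1) want 1×ALU +2rd +1wr — yes → AL1|MU1|ME1|BR1|rd4|wr1
(2) want 1×BR +1rd +0wr — yes → AL1|MU1|ME1|BR0|rd3|wr1
(3) want 1×ALU +2rd +1wr — yes → AL0|MU1|ME1|BR0|rd1|wr0
(4) want 1×MEM +1rd +1wr — WR_PORT → AL0|MU1|ME1|BR0|rd1|wr0
(5) want 1×MUL +2rd +1wr — RD_PORT → AL0|MU1|ME1|BR0|rd1|wr0
(6) want 1×ALU +2rd +1wr — FU → AL0|MU1|ME1|BR0|rd1|wr0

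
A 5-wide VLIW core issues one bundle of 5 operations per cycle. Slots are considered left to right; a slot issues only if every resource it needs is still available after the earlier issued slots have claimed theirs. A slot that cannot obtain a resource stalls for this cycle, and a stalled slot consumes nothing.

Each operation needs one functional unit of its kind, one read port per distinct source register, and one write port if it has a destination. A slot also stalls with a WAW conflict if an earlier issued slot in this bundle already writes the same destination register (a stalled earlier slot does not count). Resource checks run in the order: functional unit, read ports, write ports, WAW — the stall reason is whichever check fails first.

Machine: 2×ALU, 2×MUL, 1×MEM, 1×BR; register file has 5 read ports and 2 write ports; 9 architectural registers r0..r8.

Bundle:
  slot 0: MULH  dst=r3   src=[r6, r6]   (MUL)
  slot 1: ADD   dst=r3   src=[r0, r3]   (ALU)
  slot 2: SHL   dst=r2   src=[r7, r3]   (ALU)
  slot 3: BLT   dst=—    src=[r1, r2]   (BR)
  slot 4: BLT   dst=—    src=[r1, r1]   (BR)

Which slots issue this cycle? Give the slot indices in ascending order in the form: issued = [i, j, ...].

(0) want 1×MUL +1rd +1wr — yes → AL2|MU1|ME1|BR1|rd4|wr1
(1) want 1×ALU +2rd +1wr — WAW → AL2|MU1|ME1|BR1|rd4|wr1
(2) want 1×ALU +2rd +1wr — yes → AL1|MU1|ME1|BR1|rd2|wr0
(3) want 1×BR +2rd +0wr — yes → AL1|MU1|ME1|BR0|rd0|wr0
(4) want 1×BR +1rd +0wr — FU → AL1|MU1|ME1|BR0|rd0|wr0

issued = [0, 2, 3]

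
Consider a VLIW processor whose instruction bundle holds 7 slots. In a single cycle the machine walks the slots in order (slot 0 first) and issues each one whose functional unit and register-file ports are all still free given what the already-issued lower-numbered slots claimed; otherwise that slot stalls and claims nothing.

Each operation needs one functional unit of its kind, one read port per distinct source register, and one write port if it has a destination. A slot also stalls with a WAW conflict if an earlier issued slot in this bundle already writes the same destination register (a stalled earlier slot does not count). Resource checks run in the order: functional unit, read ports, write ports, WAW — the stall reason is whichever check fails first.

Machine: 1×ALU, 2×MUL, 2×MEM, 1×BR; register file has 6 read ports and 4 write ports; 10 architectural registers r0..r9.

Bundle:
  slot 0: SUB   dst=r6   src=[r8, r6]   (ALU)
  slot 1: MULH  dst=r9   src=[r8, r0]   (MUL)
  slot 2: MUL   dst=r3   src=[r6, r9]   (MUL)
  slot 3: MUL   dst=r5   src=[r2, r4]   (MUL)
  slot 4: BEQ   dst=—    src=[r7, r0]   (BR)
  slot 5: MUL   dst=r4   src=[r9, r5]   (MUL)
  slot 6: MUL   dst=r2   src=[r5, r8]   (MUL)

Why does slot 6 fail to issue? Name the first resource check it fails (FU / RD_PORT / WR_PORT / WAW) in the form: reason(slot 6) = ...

(0) want 1×ALU +2rd +1wr — yes → AL0|MU2|ME2|BR1|rd4|wr3
(1) want 1×MUL +2rd +1wr — yes → AL0|MU1|ME2|BR1|rd2|wr2
(2) want 1×MUL +2rd +1wr — yes → AL0|MU0|ME2|BR1|rd0|wr1
(3) want 1×MUL +2rd +1wr — FU → AL0|MU0|ME2|BR1|rd0|wr1
(4) want 1×BR +2rd +0wr — RD_PORT → AL0|MU0|ME2|BR1|rd0|wr1
(5) want 1×MUL +2rd +1wr — FU → AL0|MU0|ME2|BR1|rd0|wr1
(6) want 1×MUL +2rd +1wr — FU → AL0|MU0|ME2|BR1|rd0|wr1

reason(slot 6) = FU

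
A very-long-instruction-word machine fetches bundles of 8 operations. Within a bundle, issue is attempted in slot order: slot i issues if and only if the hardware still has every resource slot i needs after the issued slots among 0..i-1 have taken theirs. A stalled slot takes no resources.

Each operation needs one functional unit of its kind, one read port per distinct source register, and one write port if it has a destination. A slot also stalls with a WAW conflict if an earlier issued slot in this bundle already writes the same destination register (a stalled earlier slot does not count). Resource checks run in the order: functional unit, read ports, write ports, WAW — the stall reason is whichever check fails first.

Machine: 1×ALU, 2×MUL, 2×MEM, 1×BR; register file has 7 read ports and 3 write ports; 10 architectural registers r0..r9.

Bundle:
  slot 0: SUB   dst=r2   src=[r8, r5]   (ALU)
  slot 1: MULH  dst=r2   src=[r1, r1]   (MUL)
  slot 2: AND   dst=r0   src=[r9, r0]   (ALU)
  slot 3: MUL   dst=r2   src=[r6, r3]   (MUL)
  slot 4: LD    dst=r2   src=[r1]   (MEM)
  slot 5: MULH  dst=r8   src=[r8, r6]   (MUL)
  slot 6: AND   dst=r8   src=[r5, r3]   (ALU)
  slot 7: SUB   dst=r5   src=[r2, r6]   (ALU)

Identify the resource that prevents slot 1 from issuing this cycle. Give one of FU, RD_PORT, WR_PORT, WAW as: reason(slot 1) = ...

reason(slot 1) = WAW

slot 0 (ALU): ISSUE — free A0,Mu2,Ld2,B1 rp5 wp2
slot 1 (MUL): stall WAW — free A0,Mu2,Ld2,B1 rp5 wp2
slot 2 (ALU): stall FU — free A0,Mu2,Ld2,B1 rp5 wp2
slot 3 (MUL): stall WAW — free A0,Mu2,Ld2,B1 rp5 wp2
slot 4 (MEM): stall WAW — free A0,Mu2,Ld2,B1 rp5 wp2
slot 5 (MUL): ISSUE — free A0,Mu1,Ld2,B1 rp3 wp1
slot 6 (ALU): stall FU — free A0,Mu1,Ld2,B1 rp3 wp1
slot 7 (ALU): stall FU — free A0,Mu1,Ld2,B1 rp3 wp1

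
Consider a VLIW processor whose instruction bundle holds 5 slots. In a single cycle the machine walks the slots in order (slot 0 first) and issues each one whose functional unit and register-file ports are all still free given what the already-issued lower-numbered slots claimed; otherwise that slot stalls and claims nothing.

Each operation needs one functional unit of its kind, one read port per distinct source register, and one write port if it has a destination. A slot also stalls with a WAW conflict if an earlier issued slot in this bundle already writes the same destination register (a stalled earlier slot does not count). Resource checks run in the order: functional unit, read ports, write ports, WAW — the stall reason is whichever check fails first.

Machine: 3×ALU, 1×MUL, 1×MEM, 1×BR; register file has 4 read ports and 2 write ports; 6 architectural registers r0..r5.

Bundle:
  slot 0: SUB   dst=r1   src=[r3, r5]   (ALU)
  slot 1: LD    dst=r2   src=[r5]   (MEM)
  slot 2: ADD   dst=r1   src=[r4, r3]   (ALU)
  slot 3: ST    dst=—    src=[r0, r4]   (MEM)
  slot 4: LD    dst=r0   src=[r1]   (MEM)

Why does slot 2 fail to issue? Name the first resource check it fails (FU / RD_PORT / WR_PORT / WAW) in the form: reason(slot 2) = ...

reason(slot 2) = RD_PORT

(0) want 1×ALU +2rd +1wr — yes → AL2|MU1|ME1|BR1|rd2|wr1
(1) want 1×MEM +1rd +1wr — yes → AL2|MU1|ME0|BR1|rd1|wr0
(2) want 1×ALU +2rd +1wr — RD_PORT → AL2|MU1|ME0|BR1|rd1|wr0
(3) want 1×MEM +2rd +0wr — FU → AL2|MU1|ME0|BR1|rd1|wr0
(4) want 1×MEM +1rd +1wr — FU → AL2|MU1|ME0|BR1|rd1|wr0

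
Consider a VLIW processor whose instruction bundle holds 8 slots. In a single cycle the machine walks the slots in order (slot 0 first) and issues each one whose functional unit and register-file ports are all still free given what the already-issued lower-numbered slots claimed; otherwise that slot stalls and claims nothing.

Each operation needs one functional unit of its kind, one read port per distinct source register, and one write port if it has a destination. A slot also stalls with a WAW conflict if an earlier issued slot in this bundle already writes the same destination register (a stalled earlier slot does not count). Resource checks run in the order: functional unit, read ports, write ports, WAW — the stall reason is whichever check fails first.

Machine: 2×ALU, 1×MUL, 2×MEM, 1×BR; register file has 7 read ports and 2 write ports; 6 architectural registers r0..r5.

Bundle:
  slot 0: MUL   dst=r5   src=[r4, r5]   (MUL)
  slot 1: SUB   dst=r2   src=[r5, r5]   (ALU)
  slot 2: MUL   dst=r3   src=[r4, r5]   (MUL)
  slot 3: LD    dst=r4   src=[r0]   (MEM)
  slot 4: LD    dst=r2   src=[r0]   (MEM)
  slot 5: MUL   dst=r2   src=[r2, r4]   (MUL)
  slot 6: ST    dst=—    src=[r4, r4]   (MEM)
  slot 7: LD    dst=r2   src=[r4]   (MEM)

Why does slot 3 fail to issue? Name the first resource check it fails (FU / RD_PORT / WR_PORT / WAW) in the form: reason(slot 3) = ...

[0] MUL needs rd=2 wr=1: ok; after: ALU=2 MUL=0 MEM=2 BR=1, R=5, W=1
[1] ALU needs rd=1 wr=1: ok; after: ALU=1 MUL=0 MEM=2 BR=1, R=4, W=0
[2] MUL needs rd=2 wr=1: FU; after: ALU=1 MUL=0 MEM=2 BR=1, R=4, W=0
[3] MEM needs rd=1 wr=1: WR_PORT; after: ALU=1 MUL=0 MEM=2 BR=1, R=4, W=0
[4] MEM needs rd=1 wr=1: WR_PORT; after: ALU=1 MUL=0 MEM=2 BR=1, R=4, W=0
[5] MUL needs rd=2 wr=1: FU; after: ALU=1 MUL=0 MEM=2 BR=1, R=4, W=0
[6] MEM needs rd=1 wr=0: ok; after: ALU=1 MUL=0 MEM=1 BR=1, R=3, W=0
[7] MEM needs rd=1 wr=1: WR_PORT; after: ALU=1 MUL=0 MEM=1 BR=1, R=3, W=0

reason(slot 3) = WR_PORT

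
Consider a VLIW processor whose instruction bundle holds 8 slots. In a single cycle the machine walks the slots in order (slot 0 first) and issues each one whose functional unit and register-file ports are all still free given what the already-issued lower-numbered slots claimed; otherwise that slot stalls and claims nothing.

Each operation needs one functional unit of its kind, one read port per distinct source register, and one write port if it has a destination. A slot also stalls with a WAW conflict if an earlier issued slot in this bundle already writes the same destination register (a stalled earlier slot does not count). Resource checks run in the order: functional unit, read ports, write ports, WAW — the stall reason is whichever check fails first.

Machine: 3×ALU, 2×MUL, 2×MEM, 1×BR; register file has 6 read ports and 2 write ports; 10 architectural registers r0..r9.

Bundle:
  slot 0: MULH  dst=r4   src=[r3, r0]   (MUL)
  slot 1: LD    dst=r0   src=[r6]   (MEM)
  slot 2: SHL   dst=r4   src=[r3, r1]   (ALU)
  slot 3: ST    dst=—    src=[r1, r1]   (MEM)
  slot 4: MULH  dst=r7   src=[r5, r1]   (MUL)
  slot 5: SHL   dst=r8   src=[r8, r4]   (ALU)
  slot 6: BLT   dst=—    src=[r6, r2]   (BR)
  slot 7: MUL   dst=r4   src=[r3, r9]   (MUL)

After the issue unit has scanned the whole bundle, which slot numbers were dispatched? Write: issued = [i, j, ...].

issued = [0, 1, 3, 6]

  0. MUL→r4 ⇒ go  {3A/1Mu/2Ld/1B | 4r 1w}
  1. MEM→r0 ⇒ go  {3A/1Mu/1Ld/1B | 3r 0w}
  2. ALU→r4 ⇒ no(WR_PORT)  {3A/1Mu/1Ld/1B | 3r 0w}
  3. MEM ⇒ go  {3A/1Mu/0Ld/1B | 2r 0w}
  4. MUL→r7 ⇒ no(WR_PORT)  {3A/1Mu/0Ld/1B | 2r 0w}
  5. ALU→r8 ⇒ no(WR_PORT)  {3A/1Mu/0Ld/1B | 2r 0w}
  6. BR ⇒ go  {3A/1Mu/0Ld/0B | 0r 0w}
  7. MUL→r4 ⇒ no(RD_PORT)  {3A/1Mu/0Ld/0B | 0r 0w}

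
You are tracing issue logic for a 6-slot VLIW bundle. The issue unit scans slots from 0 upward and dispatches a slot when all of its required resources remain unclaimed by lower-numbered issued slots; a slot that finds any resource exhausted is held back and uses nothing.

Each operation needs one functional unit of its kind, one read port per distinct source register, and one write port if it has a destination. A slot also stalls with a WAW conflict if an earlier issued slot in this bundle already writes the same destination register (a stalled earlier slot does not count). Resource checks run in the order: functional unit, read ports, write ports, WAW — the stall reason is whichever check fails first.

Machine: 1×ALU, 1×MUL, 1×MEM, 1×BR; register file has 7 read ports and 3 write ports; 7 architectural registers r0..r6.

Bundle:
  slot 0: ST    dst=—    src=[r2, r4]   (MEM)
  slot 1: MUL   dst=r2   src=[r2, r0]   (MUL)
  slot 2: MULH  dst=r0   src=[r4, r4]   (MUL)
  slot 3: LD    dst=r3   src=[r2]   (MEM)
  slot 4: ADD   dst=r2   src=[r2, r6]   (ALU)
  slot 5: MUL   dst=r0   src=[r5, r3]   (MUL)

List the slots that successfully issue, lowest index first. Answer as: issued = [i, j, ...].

issued = [0, 1]

  0. MEM ⇒ go  {1A/1Mu/0Ld/1B | 5r 3w}
  1. MUL→r2 ⇒ go  {1A/0Mu/0Ld/1B | 3r 2w}
  2. MUL→r0 ⇒ no(FU)  {1A/0Mu/0Ld/1B | 3r 2w}
  3. MEM→r3 ⇒ no(FU)  {1A/0Mu/0Ld/1B | 3r 2w}
  4. ALU→r2 ⇒ no(WAW)  {1A/0Mu/0Ld/1B | 3r 2w}
  5. MUL→r0 ⇒ no(FU)  {1A/0Mu/0Ld/1B | 3r 2w}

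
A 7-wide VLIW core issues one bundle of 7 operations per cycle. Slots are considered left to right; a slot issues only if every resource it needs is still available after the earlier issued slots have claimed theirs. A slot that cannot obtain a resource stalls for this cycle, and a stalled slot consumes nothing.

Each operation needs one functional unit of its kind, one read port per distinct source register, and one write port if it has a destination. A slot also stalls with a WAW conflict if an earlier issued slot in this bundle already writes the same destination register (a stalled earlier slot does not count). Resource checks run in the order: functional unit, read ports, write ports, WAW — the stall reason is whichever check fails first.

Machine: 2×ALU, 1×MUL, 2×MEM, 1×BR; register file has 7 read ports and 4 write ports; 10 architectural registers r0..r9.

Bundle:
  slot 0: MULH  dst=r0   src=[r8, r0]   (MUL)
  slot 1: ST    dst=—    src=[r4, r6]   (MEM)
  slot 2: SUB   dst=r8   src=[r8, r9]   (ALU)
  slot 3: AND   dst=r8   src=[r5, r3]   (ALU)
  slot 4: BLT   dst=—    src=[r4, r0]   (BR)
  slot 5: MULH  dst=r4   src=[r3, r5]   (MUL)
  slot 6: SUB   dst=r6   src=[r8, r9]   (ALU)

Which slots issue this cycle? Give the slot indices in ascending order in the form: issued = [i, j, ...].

#0 MUL src=r8,r0 dispatched  <A:2 Mu:0 Ld:2 B:1 rd:5 wr:3>
#1 MEM src=r4,r6 dispatched  <A:2 Mu:0 Ld:1 B:1 rd:3 wr:3>
#2 ALU src=r8,r9 dispatched  <A:1 Mu:0 Ld:1 B:1 rd:1 wr:2>
#3 ALU src=r5,r3 held:RD_PORT  <A:1 Mu:0 Ld:1 B:1 rd:1 wr:2>
#4 BR src=r4,r0 held:RD_PORT  <A:1 Mu:0 Ld:1 B:1 rd:1 wr:2>
#5 MUL src=r3,r5 held:FU  <A:1 Mu:0 Ld:1 B:1 rd:1 wr:2>
#6 ALU src=r8,r9 held:RD_PORT  <A:1 Mu:0 Ld:1 B:1 rd:1 wr:2>

issued = [0, 1, 2]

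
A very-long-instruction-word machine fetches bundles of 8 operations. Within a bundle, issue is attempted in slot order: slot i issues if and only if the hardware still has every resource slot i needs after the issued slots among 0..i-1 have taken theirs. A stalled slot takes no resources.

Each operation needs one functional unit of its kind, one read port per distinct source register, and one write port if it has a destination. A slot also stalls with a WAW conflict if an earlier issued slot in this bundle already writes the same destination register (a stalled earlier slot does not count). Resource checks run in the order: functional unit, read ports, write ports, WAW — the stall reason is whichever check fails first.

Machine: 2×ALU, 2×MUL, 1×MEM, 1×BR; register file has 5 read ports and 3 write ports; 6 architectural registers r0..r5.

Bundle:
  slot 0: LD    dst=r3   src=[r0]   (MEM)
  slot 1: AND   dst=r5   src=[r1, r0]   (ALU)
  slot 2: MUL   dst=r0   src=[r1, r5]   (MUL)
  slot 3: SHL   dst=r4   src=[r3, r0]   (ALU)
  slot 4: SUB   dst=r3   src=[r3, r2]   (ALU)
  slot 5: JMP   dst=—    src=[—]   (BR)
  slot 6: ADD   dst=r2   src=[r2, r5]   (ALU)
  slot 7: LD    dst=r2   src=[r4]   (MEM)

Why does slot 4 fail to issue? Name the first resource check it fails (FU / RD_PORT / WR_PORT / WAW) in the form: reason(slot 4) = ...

  0. MEM→r3 ⇒ go  {2A/2Mu/0Ld/1B | 4r 2w}
  1. ALU→r5 ⇒ go  {1A/2Mu/0Ld/1B | 2r 1w}
  2. MUL→r0 ⇒ go  {1A/1Mu/0Ld/1B | 0r 0w}
  3. ALU→r4 ⇒ no(RD_PORT)  {1A/1Mu/0Ld/1B | 0r 0w}
  4. ALU→r3 ⇒ no(RD_PORT)  {1A/1Mu/0Ld/1B | 0r 0w}
  5. BR ⇒ go  {1A/1Mu/0Ld/0B | 0r 0w}
  6. ALU→r2 ⇒ no(RD_PORT)  {1A/1Mu/0Ld/0B | 0r 0w}
  7. MEM→r2 ⇒ no(FU)  {1A/1Mu/0Ld/0B | 0r 0w}

reason(slot 4) = RD_PORT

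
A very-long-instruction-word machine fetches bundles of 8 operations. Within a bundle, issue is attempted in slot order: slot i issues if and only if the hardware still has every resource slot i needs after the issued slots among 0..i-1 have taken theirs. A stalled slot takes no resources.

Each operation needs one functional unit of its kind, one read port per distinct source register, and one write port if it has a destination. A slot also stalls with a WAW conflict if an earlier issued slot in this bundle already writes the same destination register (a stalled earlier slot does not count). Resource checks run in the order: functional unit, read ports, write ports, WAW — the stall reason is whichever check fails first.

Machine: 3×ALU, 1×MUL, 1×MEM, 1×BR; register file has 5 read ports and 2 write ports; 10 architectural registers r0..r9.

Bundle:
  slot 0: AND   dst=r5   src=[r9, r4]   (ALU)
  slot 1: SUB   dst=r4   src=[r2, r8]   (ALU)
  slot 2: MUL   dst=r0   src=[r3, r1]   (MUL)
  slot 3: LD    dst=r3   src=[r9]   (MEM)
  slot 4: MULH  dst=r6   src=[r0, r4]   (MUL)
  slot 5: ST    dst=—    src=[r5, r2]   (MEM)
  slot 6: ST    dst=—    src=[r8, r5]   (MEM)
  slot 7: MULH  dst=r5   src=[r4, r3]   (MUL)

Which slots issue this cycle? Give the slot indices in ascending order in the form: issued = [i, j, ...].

issued = [0, 1]

[0] ALU needs rd=2 wr=1: ok; after: ALU=2 MUL=1 MEM=1 BR=1, R=3, W=1
[1] ALU needs rd=2 wr=1: ok; after: ALU=1 MUL=1 MEM=1 BR=1, R=1, W=0
[2] MUL needs rd=2 wr=1: RD_PORT; after: ALU=1 MUL=1 MEM=1 BR=1, R=1, W=0
[3] MEM needs rd=1 wr=1: WR_PORT; after: ALU=1 MUL=1 MEM=1 BR=1, R=1, W=0
[4] MUL needs rd=2 wr=1: RD_PORT; after: ALU=1 MUL=1 MEM=1 BR=1, R=1, W=0
[5] MEM needs rd=2 wr=0: RD_PORT; after: ALU=1 MUL=1 MEM=1 BR=1, R=1, W=0
[6] MEM needs rd=2 wr=0: RD_PORT; after: ALU=1 MUL=1 MEM=1 BR=1, R=1, W=0
[7] MUL needs rd=2 wr=1: RD_PORT; after: ALU=1 MUL=1 MEM=1 BR=1, R=1, W=0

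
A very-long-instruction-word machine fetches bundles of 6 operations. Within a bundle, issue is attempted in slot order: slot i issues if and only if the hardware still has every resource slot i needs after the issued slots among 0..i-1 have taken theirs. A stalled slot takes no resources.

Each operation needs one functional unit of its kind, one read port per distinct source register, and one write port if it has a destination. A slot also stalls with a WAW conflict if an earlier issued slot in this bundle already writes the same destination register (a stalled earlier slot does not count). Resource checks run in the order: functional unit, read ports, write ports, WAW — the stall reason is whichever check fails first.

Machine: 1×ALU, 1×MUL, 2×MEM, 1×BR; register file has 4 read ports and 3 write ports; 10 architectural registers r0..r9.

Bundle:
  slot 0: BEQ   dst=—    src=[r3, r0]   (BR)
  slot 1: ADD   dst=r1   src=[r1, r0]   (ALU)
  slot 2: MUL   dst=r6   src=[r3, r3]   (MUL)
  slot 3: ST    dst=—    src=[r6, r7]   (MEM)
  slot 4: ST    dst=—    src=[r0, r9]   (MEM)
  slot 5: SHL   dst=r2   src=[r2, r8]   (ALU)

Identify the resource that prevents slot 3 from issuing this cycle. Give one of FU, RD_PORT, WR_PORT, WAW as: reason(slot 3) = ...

reason(slot 3) = RD_PORT

[0] BR needs rd=2 wr=0: ok; after: ALU=1 MUL=1 MEM=2 BR=0, R=2, W=3
[1] ALU needs rd=2 wr=1: ok; after: ALU=0 MUL=1 MEM=2 BR=0, R=0, W=2
[2] MUL needs rd=1 wr=1: RD_PORT; after: ALU=0 MUL=1 MEM=2 BR=0, R=0, W=2
[3] MEM needs rd=2 wr=0: RD_PORT; after: ALU=0 MUL=1 MEM=2 BR=0, R=0, W=2
[4] MEM needs rd=2 wr=0: RD_PORT; after: ALU=0 MUL=1 MEM=2 BR=0, R=0, W=2
[5] ALU needs rd=2 wr=1: FU; after: ALU=0 MUL=1 MEM=2 BR=0, R=0, W=2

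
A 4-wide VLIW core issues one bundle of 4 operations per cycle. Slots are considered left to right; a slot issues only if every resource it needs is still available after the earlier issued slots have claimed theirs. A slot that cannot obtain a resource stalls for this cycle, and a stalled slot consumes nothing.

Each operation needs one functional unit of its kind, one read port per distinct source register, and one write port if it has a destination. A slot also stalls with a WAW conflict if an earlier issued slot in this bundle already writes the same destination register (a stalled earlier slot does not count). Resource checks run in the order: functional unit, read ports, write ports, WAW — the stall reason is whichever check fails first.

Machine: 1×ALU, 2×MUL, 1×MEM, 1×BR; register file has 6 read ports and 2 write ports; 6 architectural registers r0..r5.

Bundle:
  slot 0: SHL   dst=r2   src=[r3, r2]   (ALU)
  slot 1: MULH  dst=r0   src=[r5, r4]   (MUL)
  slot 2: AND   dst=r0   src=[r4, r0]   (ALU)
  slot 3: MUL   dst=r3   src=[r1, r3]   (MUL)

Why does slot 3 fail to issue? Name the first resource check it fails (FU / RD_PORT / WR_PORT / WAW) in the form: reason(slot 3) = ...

reason(slot 3) = WR_PORT

[0] ALU needs rd=2 wr=1: ok; after: ALU=0 MUL=2 MEM=1 BR=1, R=4, W=1
[1] MUL needs rd=2 wr=1: ok; after: ALU=0 MUL=1 MEM=1 BR=1, R=2, W=0
[2] ALU needs rd=2 wr=1: FU; after: ALU=0 MUL=1 MEM=1 BR=1, R=2, W=0
[3] MUL needs rd=2 wr=1: WR_PORT; after: ALU=0 MUL=1 MEM=1 BR=1, R=2, W=0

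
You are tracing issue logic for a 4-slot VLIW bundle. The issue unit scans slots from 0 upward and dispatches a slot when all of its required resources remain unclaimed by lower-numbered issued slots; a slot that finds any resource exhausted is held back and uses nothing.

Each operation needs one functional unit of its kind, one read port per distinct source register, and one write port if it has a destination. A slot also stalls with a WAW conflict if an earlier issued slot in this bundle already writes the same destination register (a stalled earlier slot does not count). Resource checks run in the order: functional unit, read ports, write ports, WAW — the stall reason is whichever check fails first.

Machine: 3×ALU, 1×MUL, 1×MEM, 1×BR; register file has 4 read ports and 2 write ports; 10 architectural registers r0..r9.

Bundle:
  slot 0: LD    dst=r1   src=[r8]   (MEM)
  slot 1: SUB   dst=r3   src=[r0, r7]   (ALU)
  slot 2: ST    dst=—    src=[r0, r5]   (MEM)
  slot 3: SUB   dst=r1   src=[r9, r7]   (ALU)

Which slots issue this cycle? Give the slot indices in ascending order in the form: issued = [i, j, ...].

[0] MEM needs rd=1 wr=1: ok; after: ALU=3 MUL=1 MEM=0 BR=1, R=3, W=1
[1] ALU needs rd=2 wr=1: ok; after: ALU=2 MUL=1 MEM=0 BR=1, R=1, W=0
[2] MEM needs rd=2 wr=0: FU; after: ALU=2 MUL=1 MEM=0 BR=1, R=1, W=0
[3] ALU needs rd=2 wr=1: RD_PORT; after: ALU=2 MUL=1 MEM=0 BR=1, R=1, W=0

issued = [0, 1]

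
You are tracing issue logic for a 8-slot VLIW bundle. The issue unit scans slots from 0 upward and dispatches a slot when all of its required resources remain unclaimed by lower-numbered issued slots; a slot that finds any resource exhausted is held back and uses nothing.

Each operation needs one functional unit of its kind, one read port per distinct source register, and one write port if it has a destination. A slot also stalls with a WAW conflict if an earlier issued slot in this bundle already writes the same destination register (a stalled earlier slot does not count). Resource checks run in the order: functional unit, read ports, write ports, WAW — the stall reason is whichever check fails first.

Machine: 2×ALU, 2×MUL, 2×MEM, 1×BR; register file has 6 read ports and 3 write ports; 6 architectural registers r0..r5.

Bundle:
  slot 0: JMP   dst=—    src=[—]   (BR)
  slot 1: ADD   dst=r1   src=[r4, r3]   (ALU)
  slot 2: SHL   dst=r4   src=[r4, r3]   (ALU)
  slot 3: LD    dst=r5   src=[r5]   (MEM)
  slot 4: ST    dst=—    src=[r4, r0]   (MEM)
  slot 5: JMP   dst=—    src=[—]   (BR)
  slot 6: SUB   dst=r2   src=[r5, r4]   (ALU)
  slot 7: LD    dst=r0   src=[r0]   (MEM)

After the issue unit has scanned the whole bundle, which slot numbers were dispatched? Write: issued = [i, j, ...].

issued = [0, 1, 2, 3]

slot 0 (BR): ISSUE — free A2,Mu2,Ld2,B0 rp6 wp3
slot 1 (ALU): ISSUE — free A1,Mu2,Ld2,B0 rp4 wp2
slot 2 (ALU): ISSUE — free A0,Mu2,Ld2,B0 rp2 wp1
slot 3 (MEM): ISSUE — free A0,Mu2,Ld1,B0 rp1 wp0
slot 4 (MEM): stall RD_PORT — free A0,Mu2,Ld1,B0 rp1 wp0
slot 5 (BR): stall FU — free A0,Mu2,Ld1,B0 rp1 wp0
slot 6 (ALU): stall FU — free A0,Mu2,Ld1,B0 rp1 wp0
slot 7 (MEM): stall WR_PORT — free A0,Mu2,Ld1,B0 rp1 wp0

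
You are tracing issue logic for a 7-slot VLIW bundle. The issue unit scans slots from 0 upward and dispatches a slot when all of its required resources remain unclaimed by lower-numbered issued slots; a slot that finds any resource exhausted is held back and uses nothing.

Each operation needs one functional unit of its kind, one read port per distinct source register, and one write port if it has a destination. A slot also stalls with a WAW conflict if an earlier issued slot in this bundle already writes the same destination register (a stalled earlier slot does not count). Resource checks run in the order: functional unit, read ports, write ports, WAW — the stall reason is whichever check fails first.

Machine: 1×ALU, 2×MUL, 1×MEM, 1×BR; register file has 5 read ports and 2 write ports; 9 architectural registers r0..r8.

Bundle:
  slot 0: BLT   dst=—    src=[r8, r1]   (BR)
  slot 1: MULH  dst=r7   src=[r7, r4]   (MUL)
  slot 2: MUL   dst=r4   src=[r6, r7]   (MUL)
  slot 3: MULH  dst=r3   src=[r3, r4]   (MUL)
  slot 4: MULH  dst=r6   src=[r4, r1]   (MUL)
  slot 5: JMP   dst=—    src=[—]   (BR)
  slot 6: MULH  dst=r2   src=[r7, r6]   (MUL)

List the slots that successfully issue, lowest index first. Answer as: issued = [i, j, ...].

(0) want 1×BR +2rd +0wr — yes → AL1|MU2|ME1|BR0|rd3|wr2
(1) want 1×MUL +2rd +1wr — yes → AL1|MU1|ME1|BR0|rd1|wr1
(2) want 1×MUL +2rd +1wr — RD_PORT → AL1|MU1|ME1|BR0|rd1|wr1
(3) want 1×MUL +2rd +1wr — RD_PORT → AL1|MU1|ME1|BR0|rd1|wr1
(4) want 1×MUL +2rd +1wr — RD_PORT → AL1|MU1|ME1|BR0|rd1|wr1
(5) want 1×BR +0rd +0wr — FU → AL1|MU1|ME1|BR0|rd1|wr1
(6) want 1×MUL +2rd +1wr — RD_PORT → AL1|MU1|ME1|BR0|rd1|wr1

issued = [0, 1]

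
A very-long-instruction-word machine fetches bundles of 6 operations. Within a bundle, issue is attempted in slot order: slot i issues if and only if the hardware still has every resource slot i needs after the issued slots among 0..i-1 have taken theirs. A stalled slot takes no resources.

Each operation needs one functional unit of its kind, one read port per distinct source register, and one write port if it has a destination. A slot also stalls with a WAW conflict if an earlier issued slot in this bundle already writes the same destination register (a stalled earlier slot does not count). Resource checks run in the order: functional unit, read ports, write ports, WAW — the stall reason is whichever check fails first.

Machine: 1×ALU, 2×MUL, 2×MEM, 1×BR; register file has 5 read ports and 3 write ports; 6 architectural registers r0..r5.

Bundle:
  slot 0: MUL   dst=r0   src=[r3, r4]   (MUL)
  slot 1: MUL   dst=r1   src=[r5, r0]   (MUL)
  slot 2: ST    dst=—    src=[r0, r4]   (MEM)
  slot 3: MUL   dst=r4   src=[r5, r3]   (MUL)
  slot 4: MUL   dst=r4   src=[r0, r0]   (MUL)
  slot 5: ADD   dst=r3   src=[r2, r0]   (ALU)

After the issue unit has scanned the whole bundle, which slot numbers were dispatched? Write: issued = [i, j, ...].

issued = [0, 1]

(0) want 1×MUL +2rd +1wr — yes → AL1|MU1|ME2|BR1|rd3|wr2
(1) want 1×MUL +2rd +1wr — yes → AL1|MU0|ME2|BR1|rd1|wr1
(2) want 1×MEM +2rd +0wr — RD_PORT → AL1|MU0|ME2|BR1|rd1|wr1
(3) want 1×MUL +2rd +1wr — FU → AL1|MU0|ME2|BR1|rd1|wr1
(4) want 1×MUL +1rd +1wr — FU → AL1|MU0|ME2|BR1|rd1|wr1
(5) want 1×ALU +2rd +1wr — RD_PORT → AL1|MU0|ME2|BR1|rd1|wr1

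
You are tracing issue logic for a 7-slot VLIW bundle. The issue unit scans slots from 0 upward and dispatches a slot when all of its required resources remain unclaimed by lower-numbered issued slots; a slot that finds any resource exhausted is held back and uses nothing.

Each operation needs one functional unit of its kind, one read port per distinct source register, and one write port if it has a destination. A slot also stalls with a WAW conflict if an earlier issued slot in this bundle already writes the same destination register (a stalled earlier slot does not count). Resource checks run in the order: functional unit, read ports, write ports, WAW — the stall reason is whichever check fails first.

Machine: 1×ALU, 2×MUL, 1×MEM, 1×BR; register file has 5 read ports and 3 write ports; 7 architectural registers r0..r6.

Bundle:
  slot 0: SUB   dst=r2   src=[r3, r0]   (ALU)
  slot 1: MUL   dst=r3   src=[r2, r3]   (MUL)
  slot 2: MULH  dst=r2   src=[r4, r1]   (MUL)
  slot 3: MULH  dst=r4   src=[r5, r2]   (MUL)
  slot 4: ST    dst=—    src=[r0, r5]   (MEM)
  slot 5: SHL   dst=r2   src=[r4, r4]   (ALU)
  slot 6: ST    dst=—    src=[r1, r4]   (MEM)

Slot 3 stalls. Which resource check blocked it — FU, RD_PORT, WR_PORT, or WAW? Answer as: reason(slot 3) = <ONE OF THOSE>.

slot 0 (ALU): ISSUE — free A0,Mu2,Ld1,B1 rp3 wp2
slot 1 (MUL): ISSUE — free A0,Mu1,Ld1,B1 rp1 wp1
slot 2 (MUL): stall RD_PORT — free A0,Mu1,Ld1,B1 rp1 wp1
slot 3 (MUL): stall RD_PORT — free A0,Mu1,Ld1,B1 rp1 wp1
slot 4 (MEM): stall RD_PORT — free A0,Mu1,Ld1,B1 rp1 wp1
slot 5 (ALU): stall FU — free A0,Mu1,Ld1,B1 rp1 wp1
slot 6 (MEM): stall RD_PORT — free A0,Mu1,Ld1,B1 rp1 wp1

reason(slot 3) = RD_PORT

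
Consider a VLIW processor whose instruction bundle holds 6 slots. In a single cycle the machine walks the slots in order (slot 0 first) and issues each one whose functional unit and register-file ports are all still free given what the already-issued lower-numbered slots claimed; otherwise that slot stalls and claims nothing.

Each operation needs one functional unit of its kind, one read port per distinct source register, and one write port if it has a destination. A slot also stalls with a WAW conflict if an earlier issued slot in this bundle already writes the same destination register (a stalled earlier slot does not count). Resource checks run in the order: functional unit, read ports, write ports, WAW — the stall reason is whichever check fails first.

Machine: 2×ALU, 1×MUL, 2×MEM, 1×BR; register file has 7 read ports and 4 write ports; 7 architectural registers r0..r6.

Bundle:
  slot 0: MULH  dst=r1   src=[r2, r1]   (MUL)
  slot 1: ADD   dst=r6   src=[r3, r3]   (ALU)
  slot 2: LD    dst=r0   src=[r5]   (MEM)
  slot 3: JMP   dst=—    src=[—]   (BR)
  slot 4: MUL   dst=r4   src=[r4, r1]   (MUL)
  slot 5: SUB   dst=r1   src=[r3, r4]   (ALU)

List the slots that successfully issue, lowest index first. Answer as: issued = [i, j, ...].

#0 MUL src=r2,r1 dispatched  <A:2 Mu:0 Ld:2 B:1 rd:5 wr:3>
#1 ALU src=r3,r3 dispatched  <A:1 Mu:0 Ld:2 B:1 rd:4 wr:2>
#2 MEM src=r5 dispatched  <A:1 Mu:0 Ld:1 B:1 rd:3 wr:1>
#3 BR src=- dispatched  <A:1 Mu:0 Ld:1 B:0 rd:3 wr:1>
#4 MUL src=r4,r1 held:FU  <A:1 Mu:0 Ld:1 B:0 rd:3 wr:1>
#5 ALU src=r3,r4 held:WAW  <A:1 Mu:0 Ld:1 B:0 rd:3 wr:1>

issued = [0, 1, 2, 3]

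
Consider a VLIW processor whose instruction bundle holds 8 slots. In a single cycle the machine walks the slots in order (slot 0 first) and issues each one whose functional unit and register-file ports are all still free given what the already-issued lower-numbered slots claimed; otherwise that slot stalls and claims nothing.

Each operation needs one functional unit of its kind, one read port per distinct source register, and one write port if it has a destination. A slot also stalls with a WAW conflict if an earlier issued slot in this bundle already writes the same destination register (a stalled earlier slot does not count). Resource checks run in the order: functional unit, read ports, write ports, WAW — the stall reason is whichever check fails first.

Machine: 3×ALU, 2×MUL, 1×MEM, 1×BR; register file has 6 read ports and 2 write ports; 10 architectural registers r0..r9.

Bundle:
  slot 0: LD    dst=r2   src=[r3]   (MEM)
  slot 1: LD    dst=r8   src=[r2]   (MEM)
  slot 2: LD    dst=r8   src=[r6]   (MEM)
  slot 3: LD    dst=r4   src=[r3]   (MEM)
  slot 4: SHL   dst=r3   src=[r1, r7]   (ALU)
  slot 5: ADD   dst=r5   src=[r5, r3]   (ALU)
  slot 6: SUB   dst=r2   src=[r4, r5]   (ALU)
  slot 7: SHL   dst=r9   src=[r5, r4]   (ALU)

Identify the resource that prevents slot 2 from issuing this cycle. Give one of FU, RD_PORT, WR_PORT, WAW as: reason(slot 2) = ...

#0 MEM src=r3 dispatched  <A:3 Mu:2 Ld:0 B:1 rd:5 wr:1>
#1 MEM src=r2 held:FU  <A:3 Mu:2 Ld:0 B:1 rd:5 wr:1>
#2 MEM src=r6 held:FU  <A:3 Mu:2 Ld:0 B:1 rd:5 wr:1>
#3 MEM src=r3 held:FU  <A:3 Mu:2 Ld:0 B:1 rd:5 wr:1>
#4 ALU src=r1,r7 dispatched  <A:2 Mu:2 Ld:0 B:1 rd:3 wr:0>
#5 ALU src=r5,r3 held:WR_PORT  <A:2 Mu:2 Ld:0 B:1 rd:3 wr:0>
#6 ALU src=r4,r5 held:WR_PORT  <A:2 Mu:2 Ld:0 B:1 rd:3 wr:0>
#7 ALU src=r5,r4 held:WR_PORT  <A:2 Mu:2 Ld:0 B:1 rd:3 wr:0>

reason(slot 2) = FU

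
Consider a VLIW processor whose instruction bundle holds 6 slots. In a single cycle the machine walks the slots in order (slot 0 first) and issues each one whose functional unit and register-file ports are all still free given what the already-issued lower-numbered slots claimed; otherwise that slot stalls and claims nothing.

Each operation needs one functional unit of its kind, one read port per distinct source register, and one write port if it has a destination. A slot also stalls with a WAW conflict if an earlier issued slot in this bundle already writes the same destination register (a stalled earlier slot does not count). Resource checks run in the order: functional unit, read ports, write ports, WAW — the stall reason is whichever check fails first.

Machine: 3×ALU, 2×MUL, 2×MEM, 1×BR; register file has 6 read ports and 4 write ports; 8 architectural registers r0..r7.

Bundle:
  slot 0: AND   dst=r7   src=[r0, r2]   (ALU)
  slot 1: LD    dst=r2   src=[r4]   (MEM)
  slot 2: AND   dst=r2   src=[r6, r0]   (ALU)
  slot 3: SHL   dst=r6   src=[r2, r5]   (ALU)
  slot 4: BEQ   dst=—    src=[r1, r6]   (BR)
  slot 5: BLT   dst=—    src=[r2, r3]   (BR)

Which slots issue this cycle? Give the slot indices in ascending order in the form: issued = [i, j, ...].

slot 0 (ALU): ISSUE — free A2,Mu2,Ld2,B1 rp4 wp3
slot 1 (MEM): ISSUE — free A2,Mu2,Ld1,B1 rp3 wp2
slot 2 (ALU): stall WAW — free A2,Mu2,Ld1,B1 rp3 wp2
slot 3 (ALU): ISSUE — free A1,Mu2,Ld1,B1 rp1 wp1
slot 4 (BR): stall RD_PORT — free A1,Mu2,Ld1,B1 rp1 wp1
slot 5 (BR): stall RD_PORT — free A1,Mu2,Ld1,B1 rp1 wp1

issued = [0, 1, 3]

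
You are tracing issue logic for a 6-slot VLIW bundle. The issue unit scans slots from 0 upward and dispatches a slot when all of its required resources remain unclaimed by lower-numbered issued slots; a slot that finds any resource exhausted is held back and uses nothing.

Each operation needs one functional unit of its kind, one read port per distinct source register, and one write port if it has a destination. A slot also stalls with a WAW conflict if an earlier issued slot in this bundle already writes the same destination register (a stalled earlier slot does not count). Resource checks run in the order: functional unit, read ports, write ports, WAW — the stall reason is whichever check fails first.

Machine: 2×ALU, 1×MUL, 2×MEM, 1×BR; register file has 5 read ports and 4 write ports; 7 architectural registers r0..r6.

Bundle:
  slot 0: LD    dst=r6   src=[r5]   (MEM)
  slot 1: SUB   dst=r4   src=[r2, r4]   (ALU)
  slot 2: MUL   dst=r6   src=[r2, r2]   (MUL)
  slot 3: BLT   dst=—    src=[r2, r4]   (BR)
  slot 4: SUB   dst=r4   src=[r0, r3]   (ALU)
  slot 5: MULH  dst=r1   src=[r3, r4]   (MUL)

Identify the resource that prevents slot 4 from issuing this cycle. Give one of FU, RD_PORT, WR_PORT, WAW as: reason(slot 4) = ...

[0] MEM needs rd=1 wr=1: ok; after: ALU=2 MUL=1 MEM=1 BR=1, R=4, W=3
[1] ALU needs rd=2 wr=1: ok; after: ALU=1 MUL=1 MEM=1 BR=1, R=2, W=2
[2] MUL needs rd=1 wr=1: WAW; after: ALU=1 MUL=1 MEM=1 BR=1, R=2, W=2
[3] BR needs rd=2 wr=0: ok; after: ALU=1 MUL=1 MEM=1 BR=0, R=0, W=2
[4] ALU needs rd=2 wr=1: RD_PORT; after: ALU=1 MUL=1 MEM=1 BR=0, R=0, W=2
[5] MUL needs rd=2 wr=1: RD_PORT; after: ALU=1 MUL=1 MEM=1 BR=0, R=0, W=2

reason(slot 4) = RD_PORT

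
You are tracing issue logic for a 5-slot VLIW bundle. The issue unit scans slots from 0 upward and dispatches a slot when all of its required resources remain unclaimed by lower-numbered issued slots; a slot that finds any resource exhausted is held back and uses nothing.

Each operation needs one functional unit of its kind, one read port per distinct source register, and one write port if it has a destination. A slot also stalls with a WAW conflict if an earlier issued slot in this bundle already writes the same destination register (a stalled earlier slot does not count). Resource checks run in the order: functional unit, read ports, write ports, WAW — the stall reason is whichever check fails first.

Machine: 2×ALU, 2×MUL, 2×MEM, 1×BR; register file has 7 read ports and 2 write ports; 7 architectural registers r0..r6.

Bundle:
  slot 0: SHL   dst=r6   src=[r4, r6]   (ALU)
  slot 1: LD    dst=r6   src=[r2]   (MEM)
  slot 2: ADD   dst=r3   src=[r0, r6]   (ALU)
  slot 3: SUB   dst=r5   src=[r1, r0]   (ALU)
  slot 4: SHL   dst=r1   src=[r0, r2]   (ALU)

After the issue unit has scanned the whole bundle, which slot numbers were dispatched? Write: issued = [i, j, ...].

  0. ALU→r6 ⇒ go  {1A/2Mu/2Ld/1B | 5r 1w}
  1. MEM→r6 ⇒ no(WAW)  {1A/2Mu/2Ld/1B | 5r 1w}
  2. ALU→r3 ⇒ go  {0A/2Mu/2Ld/1B | 3r 0w}
  3. ALU→r5 ⇒ no(FU)  {0A/2Mu/2Ld/1B | 3r 0w}
  4. ALU→r1 ⇒ no(FU)  {0A/2Mu/2Ld/1B | 3r 0w}

issued = [0, 2]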